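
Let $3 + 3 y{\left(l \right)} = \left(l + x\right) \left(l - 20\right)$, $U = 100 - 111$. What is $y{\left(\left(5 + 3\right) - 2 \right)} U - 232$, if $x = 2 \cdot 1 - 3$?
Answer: $\frac{107}{3} \approx 35.667$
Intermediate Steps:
$U = -11$
$x = -1$ ($x = 2 - 3 = -1$)
$y{\left(l \right)} = -1 + \frac{\left(-1 + l\right) \left(-20 + l\right)}{3}$ ($y{\left(l \right)} = -1 + \frac{\left(l - 1\right) \left(l - 20\right)}{3} = -1 + \frac{\left(-1 + l\right) \left(-20 + l\right)}{3}$)
$y{\left(\left(5 + 3\right) - 2 \right)} U - 232 = \left(\frac{17}{3} - 7 \left(\left(5 + 3\right) - 2\right) + \frac{\left(\left(5 + 3\right) - 2\right)^{2}}{3}\right) \left(-11\right) - 232 = \left(\frac{17}{3} - 7 \left(8 - 2\right) + \frac{\left(8 - 2\right)^{2}}{3}\right) \left(-11\right) - 232 = \left(\frac{17}{3} - 42 + \frac{6^{2}}{3}\right) \left(-11\right) - 232 = \left(\frac{17}{3} - 42 + \frac{1}{3} \cdot 36\right) \left(-11\right) - 232 = \left(\frac{17}{3} - 42 + 12\right) \left(-11\right) - 232 = \left(- \frac{73}{3}\right) \left(-11\right) - 232 = \frac{803}{3} - 232 = \frac{107}{3}$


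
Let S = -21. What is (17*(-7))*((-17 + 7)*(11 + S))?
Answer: -11900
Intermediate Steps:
(17*(-7))*((-17 + 7)*(11 + S)) = (17*(-7))*((-17 + 7)*(11 - 21)) = -(-1190)*(-10) = -119*100 = -11900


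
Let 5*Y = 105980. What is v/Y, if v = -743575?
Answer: -106225/3028 ≈ -35.081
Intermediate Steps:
Y = 21196 (Y = (1/5)*105980 = 21196)
v/Y = -743575/21196 = -743575*1/21196 = -106225/3028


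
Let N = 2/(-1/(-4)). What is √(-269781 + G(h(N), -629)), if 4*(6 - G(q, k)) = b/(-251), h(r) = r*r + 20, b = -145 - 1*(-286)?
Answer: I*√67984343709/502 ≈ 519.4*I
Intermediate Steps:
b = 141 (b = -145 + 286 = 141)
N = 8 (N = 2/(-1*(-¼)) = 2/(¼) = 4*2 = 8)
h(r) = 20 + r² (h(r) = r² + 20 = 20 + r²)
G(q, k) = 6165/1004 (G(q, k) = 6 - 141/(4*(-251)) = 6 - 141*(-1)/(4*251) = 6 - ¼*(-141/251) = 6 + 141/1004 = 6165/1004)
√(-269781 + G(h(N), -629)) = √(-269781 + 6165/1004) = √(-270853959/1004) = I*√67984343709/502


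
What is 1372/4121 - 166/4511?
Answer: 32574/109999 ≈ 0.29613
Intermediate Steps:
1372/4121 - 166/4511 = 32574/109999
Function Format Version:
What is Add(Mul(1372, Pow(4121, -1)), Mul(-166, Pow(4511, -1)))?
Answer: Rational(32574, 109999) ≈ 0.29613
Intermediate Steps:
Add(Mul(1372, Pow(4121, -1)), Mul(-166, Pow(4511, -1))) = Add(Mul(1372, Rational(1, 4121)), Mul(-166, Rational(1, 4511))) = Add(Rational(1372, 4121), Rational(-166, 4511)) = Rational(32574, 109999)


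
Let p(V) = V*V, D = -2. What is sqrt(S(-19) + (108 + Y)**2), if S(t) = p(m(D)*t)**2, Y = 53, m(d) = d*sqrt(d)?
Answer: sqrt(8366465) ≈ 2892.5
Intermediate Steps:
m(d) = d**(3/2)
p(V) = V**2
S(t) = 64*t**4 (S(t) = (((-2)**(3/2)*t)**2)**2 = (((-2*I*sqrt(2))*t)**2)**2 = ((-2*I*t*sqrt(2))**2)**2 = (-8*t**2)**2 = 64*t**4)
sqrt(S(-19) + (108 + Y)**2) = sqrt(64*(-19)**4 + (108 + 53)**2) = sqrt(64*130321 + 161**2) = sqrt(8340544 + 25921) = sqrt(8366465)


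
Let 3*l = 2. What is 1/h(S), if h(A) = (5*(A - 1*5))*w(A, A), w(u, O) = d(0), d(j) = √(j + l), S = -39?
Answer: -√6/440 ≈ -0.0055670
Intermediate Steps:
l = ⅔ (l = (⅓)*2 = ⅔ ≈ 0.66667)
d(j) = √(⅔ + j) (d(j) = √(j + ⅔) = √(⅔ + j))
w(u, O) = √6/3 (w(u, O) = √(6 + 9*0)/3 = √(6 + 0)/3 = √6/3)
h(A) = √6*(-25 + 5*A)/3 (h(A) = (5*(A - 1*5))*(√6/3) = (5*(A - 5))*(√6/3) = (5*(-5 + A))*(√6/3) = (-25 + 5*A)*(√6/3) = √6*(-25 + 5*A)/3)
1/h(S) = 1/(5*√6*(-5 - 39)/3) = 1/((5/3)*√6*(-44)) = 1/(-220*√6/3) = -√6/440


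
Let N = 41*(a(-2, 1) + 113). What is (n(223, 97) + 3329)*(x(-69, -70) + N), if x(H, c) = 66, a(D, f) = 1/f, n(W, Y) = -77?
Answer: 15414480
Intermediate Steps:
N = 4674 (N = 41*(1/1 + 113) = 41*(1 + 113) = 41*114 = 4674)
(n(223, 97) + 3329)*(x(-69, -70) + N) = (-77 + 3329)*(66 + 4674) = 3252*4740 = 15414480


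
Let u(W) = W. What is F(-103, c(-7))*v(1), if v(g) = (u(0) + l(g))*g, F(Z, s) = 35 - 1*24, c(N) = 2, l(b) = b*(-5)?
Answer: -55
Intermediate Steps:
l(b) = -5*b
F(Z, s) = 11 (F(Z, s) = 35 - 24 = 11)
v(g) = -5*g² (v(g) = (0 - 5*g)*g = (-5*g)*g = -5*g²)
F(-103, c(-7))*v(1) = 11*(-5*1²) = 11*(-5*1) = 11*(-5) = -55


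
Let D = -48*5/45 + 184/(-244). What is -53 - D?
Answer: -8585/183 ≈ -46.913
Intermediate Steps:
D = -1114/183 (D = -240*1/45 + 184*(-1/244) = -16/3 - 46/61 = -1114/183 ≈ -6.0874)
-53 - D = -53 - 1*(-1114/183) = -53 + 1114/183 = -8585/183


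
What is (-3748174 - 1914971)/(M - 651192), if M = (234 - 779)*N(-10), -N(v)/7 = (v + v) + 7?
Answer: 5663145/700787 ≈ 8.0811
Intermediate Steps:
N(v) = -49 - 14*v (N(v) = -7*((v + v) + 7) = -7*(2*v + 7) = -7*(7 + 2*v) = -49 - 14*v)
M = -49595 (M = (234 - 779)*(-49 - 14*(-10)) = -545*(-49 + 140) = -545*91 = -49595)
(-3748174 - 1914971)/(M - 651192) = (-3748174 - 1914971)/(-49595 - 651192) = -5663145/(-700787) = -5663145*(-1/700787) = 5663145/700787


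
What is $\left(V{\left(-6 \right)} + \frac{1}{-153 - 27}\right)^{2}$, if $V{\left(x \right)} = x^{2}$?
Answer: $\frac{41977441}{32400} \approx 1295.6$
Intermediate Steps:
$\left(V{\left(-6 \right)} + \frac{1}{-153 - 27}\right)^{2} = \left(\left(-6\right)^{2} + \frac{1}{-153 - 27}\right)^{2} = \left(36 + \frac{1}{-180}\right)^{2} = \left(36 - \frac{1}{180}\right)^{2} = \left(\frac{6479}{180}\right)^{2} = \frac{41977441}{32400}$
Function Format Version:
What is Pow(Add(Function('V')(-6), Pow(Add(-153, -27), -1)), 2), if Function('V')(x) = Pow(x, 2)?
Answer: Rational(41977441, 32400) ≈ 1295.6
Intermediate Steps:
Pow(Add(Function('V')(-6), Pow(Add(-153, -27), -1)), 2) = Pow(Add(Pow(-6, 2), Pow(Add(-153, -27), -1)), 2) = Pow(Add(36, Pow(-180, -1)), 2) = Pow(Add(36, Rational(-1, 180)), 2) = Pow(Rational(6479, 180), 2) = Rational(41977441, 32400)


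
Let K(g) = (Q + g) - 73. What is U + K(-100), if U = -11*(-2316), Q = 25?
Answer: 25328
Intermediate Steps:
U = 25476
K(g) = -48 + g (K(g) = (25 + g) - 73 = -48 + g)
U + K(-100) = 25476 + (-48 - 100) = 25476 - 148 = 25328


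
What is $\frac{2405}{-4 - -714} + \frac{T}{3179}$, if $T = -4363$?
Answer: $\frac{909553}{451418} \approx 2.0149$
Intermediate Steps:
$\frac{2405}{-4 - -714} + \frac{T}{3179} = \frac{2405}{-4 - -714} - \frac{4363}{3179} = \frac{2405}{-4 + 714} - \frac{4363}{3179} = \frac{2405}{710} - \frac{4363}{3179} = 2405 \cdot \frac{1}{710} - \frac{4363}{3179} = \frac{481}{142} - \frac{4363}{3179} = \frac{909553}{451418}$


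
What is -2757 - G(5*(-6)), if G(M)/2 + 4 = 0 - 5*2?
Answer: -2729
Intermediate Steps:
G(M) = -28 (G(M) = -8 + 2*(0 - 5*2) = -8 + 2*(0 - 10) = -8 + 2*(-10) = -8 - 20 = -28)
-2757 - G(5*(-6)) = -2757 - 1*(-28) = -2757 + 28 = -2729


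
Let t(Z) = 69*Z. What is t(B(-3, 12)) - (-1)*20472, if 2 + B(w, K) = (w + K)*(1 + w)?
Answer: 19092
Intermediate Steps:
B(w, K) = -2 + (1 + w)*(K + w) (B(w, K) = -2 + (w + K)*(1 + w) = -2 + (K + w)*(1 + w) = -2 + (1 + w)*(K + w))
t(B(-3, 12)) - (-1)*20472 = 69*(-2 + 12 - 3 + (-3)² + 12*(-3)) - (-1)*20472 = 69*(-2 + 12 - 3 + 9 - 36) - 1*(-20472) = 69*(-20) + 20472 = -1380 + 20472 = 19092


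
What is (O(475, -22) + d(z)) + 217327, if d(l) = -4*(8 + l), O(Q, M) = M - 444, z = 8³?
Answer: 214781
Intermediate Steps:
z = 512
O(Q, M) = -444 + M
d(l) = -32 - 4*l
(O(475, -22) + d(z)) + 217327 = ((-444 - 22) + (-32 - 4*512)) + 217327 = (-466 + (-32 - 2048)) + 217327 = (-466 - 2080) + 217327 = -2546 + 217327 = 214781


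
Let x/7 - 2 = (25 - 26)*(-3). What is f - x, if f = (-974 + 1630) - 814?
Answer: -193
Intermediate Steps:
x = 35 (x = 14 + 7*((25 - 26)*(-3)) = 14 + 7*(-1*(-3)) = 14 + 7*3 = 14 + 21 = 35)
f = -158 (f = 656 - 814 = -158)
f - x = -158 - 1*35 = -158 - 35 = -193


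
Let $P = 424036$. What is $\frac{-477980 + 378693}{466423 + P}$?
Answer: $- \frac{99287}{890459} \approx -0.1115$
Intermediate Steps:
$\frac{-477980 + 378693}{466423 + P} = \frac{-477980 + 378693}{466423 + 424036} = - \frac{99287}{890459}$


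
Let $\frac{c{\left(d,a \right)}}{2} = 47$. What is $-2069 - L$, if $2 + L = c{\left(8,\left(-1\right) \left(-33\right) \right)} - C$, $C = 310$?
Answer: $-1851$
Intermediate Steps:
$c{\left(d,a \right)} = 94$ ($c{\left(d,a \right)} = 2 \cdot 47 = 94$)
$L = -218$ ($L = -2 + \left(94 - 310\right) = -2 - 216 = -218$)
$-2069 - L = -2069 - -218 = -2069 + 218 = -1851$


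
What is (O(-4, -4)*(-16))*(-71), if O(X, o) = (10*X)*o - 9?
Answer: 171536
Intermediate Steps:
O(X, o) = -9 + 10*X*o (O(X, o) = 10*X*o - 9 = -9 + 10*X*o)
(O(-4, -4)*(-16))*(-71) = ((-9 + 10*(-4)*(-4))*(-16))*(-71) = ((-9 + 160)*(-16))*(-71) = (151*(-16))*(-71) = -2416*(-71) = 171536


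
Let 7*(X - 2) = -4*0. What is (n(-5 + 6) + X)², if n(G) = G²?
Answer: 9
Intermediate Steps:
X = 2 (X = 2 + (-4*0)/7 = 2 + (⅐)*0 = 2 + 0 = 2)
(n(-5 + 6) + X)² = ((-5 + 6)² + 2)² = (1² + 2)² = (1 + 2)² = 3² = 9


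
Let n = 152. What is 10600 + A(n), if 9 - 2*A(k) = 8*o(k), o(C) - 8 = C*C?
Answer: -163687/2 ≈ -81844.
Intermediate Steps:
o(C) = 8 + C² (o(C) = 8 + C*C = 8 + C²)
A(k) = -55/2 - 4*k² (A(k) = 9/2 - 4*(8 + k²) = 9/2 - (64 + 8*k²)/2 = 9/2 + (-32 - 4*k²) = -55/2 - 4*k²)
10600 + A(n) = 10600 + (-55/2 - 4*152²) = 10600 + (-55/2 - 4*23104) = 10600 + (-55/2 - 92416) = 10600 - 184887/2 = -163687/2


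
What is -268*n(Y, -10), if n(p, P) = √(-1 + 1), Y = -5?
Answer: 0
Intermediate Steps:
n(p, P) = 0 (n(p, P) = √0 = 0)
-268*n(Y, -10) = -268*0 = 0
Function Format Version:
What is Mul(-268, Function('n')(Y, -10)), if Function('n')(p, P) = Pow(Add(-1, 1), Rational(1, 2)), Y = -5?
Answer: 0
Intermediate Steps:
Function('n')(p, P) = 0 (Function('n')(p, P) = Pow(0, Rational(1, 2)) = 0)
Mul(-268, Function('n')(Y, -10)) = Mul(-268, 0) = 0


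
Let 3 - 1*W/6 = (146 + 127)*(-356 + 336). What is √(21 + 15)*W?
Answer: 196668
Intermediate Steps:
W = 32778 (W = 18 - 6*(146 + 127)*(-356 + 336) = 18 - 1638*(-20) = 18 - 6*(-5460) = 18 + 32760 = 32778)
√(21 + 15)*W = √(21 + 15)*32778 = √36*32778 = 6*32778 = 196668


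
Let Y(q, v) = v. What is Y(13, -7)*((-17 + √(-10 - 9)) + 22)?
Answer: -35 - 7*I*√19 ≈ -35.0 - 30.512*I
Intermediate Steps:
Y(13, -7)*((-17 + √(-10 - 9)) + 22) = -7*((-17 + √(-10 - 9)) + 22) = -7*((-17 + √(-19)) + 22) = -7*((-17 + I*√19) + 22) = -7*(5 + I*√19) = -35 - 7*I*√19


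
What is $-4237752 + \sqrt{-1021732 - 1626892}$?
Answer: $-4237752 + 4 i \sqrt{165539} \approx -4.2378 \cdot 10^{6} + 1627.5 i$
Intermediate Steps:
$-4237752 + \sqrt{-1021732 - 1626892} = -4237752 + \sqrt{-2648624} = -4237752 + 4 i \sqrt{165539}$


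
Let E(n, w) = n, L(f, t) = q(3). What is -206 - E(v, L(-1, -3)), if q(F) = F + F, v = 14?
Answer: -220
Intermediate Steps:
q(F) = 2*F
L(f, t) = 6 (L(f, t) = 2*3 = 6)
-206 - E(v, L(-1, -3)) = -206 - 1*14 = -206 - 14 = -220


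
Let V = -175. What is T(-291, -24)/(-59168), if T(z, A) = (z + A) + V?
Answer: 245/29584 ≈ 0.0082815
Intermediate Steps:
T(z, A) = -175 + A + z (T(z, A) = (z + A) - 175 = (A + z) - 175 = -175 + A + z)
T(-291, -24)/(-59168) = (-175 - 24 - 291)/(-59168) = -490*(-1/59168) = 245/29584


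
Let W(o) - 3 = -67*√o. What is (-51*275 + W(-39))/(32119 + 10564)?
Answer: -14022/42683 - 67*I*√39/42683 ≈ -0.32852 - 0.0098028*I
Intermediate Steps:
W(o) = 3 - 67*√o
(-51*275 + W(-39))/(32119 + 10564) = (-51*275 + (3 - 67*I*√39))/(32119 + 10564) = (-14025 + (3 - 67*I*√39))/42683 = (-14025 + (3 - 67*I*√39))*(1/42683) = (-14022 - 67*I*√39)*(1/42683) = -14022/42683 - 67*I*√39/42683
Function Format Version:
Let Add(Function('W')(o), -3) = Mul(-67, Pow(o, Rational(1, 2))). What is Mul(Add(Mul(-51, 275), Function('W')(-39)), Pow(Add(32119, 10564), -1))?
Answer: Add(Rational(-14022, 42683), Mul(Rational(-67, 42683), I, Pow(39, Rational(1, 2)))) ≈ Add(-0.32852, Mul(-0.0098028, I))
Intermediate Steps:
Function('W')(o) = Add(3, Mul(-67, Pow(o, Rational(1, 2))))
Mul(Add(Mul(-51, 275), Function('W')(-39)), Pow(Add(32119, 10564), -1)) = Mul(Add(Mul(-51, 275), Add(3, Mul(-67, Pow(-39, Rational(1, 2))))), Pow(Add(32119, 10564), -1)) = Mul(Add(-14025, Add(3, Mul(-67, Mul(I, Pow(39, Rational(1, 2)))))), Pow(42683, -1)) = Mul(Add(-14025, Add(3, Mul(-67, I, Pow(39, Rational(1, 2))))), Rational(1, 42683)) = Mul(Add(-14022, Mul(-67, I, Pow(39, Rational(1, 2)))), Rational(1, 42683)) = Add(Rational(-14022, 42683), Mul(Rational(-67, 42683), I, Pow(39, Rational(1, 2))))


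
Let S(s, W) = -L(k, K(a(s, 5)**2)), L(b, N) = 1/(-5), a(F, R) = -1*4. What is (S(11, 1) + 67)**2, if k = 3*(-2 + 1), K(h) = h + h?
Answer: 112896/25 ≈ 4515.8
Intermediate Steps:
a(F, R) = -4
K(h) = 2*h
k = -3 (k = 3*(-1) = -3)
L(b, N) = -1/5
S(s, W) = 1/5 (S(s, W) = -1*(-1/5) = 1/5)
(S(11, 1) + 67)**2 = (1/5 + 67)**2 = (336/5)**2 = 112896/25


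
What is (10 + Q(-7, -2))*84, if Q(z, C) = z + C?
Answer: 84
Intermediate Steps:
Q(z, C) = C + z
(10 + Q(-7, -2))*84 = (10 + (-2 - 7))*84 = (10 - 9)*84 = 1*84 = 84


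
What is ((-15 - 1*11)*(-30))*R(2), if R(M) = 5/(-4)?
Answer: -975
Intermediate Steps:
R(M) = -5/4 (R(M) = 5*(-¼) = -5/4)
((-15 - 1*11)*(-30))*R(2) = ((-15 - 1*11)*(-30))*(-5/4) = ((-15 - 11)*(-30))*(-5/4) = -26*(-30)*(-5/4) = 780*(-5/4) = -975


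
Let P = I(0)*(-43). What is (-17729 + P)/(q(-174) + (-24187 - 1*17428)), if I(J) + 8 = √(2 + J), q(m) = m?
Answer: 17385/41789 + 43*√2/41789 ≈ 0.41747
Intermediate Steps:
I(J) = -8 + √(2 + J)
P = 344 - 43*√2 (P = (-8 + √(2 + 0))*(-43) = (-8 + √2)*(-43) = 344 - 43*√2 ≈ 283.19)
(-17729 + P)/(q(-174) + (-24187 - 1*17428)) = (-17729 + (344 - 43*√2))/(-174 + (-24187 - 1*17428)) = (-17385 - 43*√2)/(-174 + (-24187 - 17428)) = (-17385 - 43*√2)/(-174 - 41615) = (-17385 - 43*√2)/(-41789) = (-17385 - 43*√2)*(-1/41789) = 17385/41789 + 43*√2/41789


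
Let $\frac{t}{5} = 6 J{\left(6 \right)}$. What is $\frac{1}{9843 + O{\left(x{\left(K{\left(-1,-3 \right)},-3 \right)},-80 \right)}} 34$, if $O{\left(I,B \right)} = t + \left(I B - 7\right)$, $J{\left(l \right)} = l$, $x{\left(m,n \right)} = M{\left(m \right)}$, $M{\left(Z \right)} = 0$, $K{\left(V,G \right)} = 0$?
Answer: $\frac{17}{5008} \approx 0.0033946$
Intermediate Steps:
$x{\left(m,n \right)} = 0$
$t = 180$ ($t = 5 \cdot 6 \cdot 6 = 5 \cdot 36 = 180$)
$O{\left(I,B \right)} = 173 + B I$ ($O{\left(I,B \right)} = 180 + \left(I B - 7\right) = 180 + \left(B I - 7\right) = 180 + \left(-7 + B I\right) = 173 + B I$)
$\frac{1}{9843 + O{\left(x{\left(K{\left(-1,-3 \right)},-3 \right)},-80 \right)}} 34 = \frac{1}{9843 + \left(173 - 0\right)} 34 = \frac{1}{9843 + \left(173 + 0\right)} 34 = \frac{1}{9843 + 173} \cdot 34 = \frac{1}{10016} \cdot 34 = \frac{17}{5008}$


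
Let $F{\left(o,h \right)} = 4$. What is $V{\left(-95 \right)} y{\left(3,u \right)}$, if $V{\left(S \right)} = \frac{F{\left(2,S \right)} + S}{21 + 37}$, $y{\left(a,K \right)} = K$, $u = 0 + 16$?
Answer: $- \frac{728}{29} \approx -25.103$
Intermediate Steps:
$u = 16$
$V{\left(S \right)} = \frac{2}{29} + \frac{S}{58}$ ($V{\left(S \right)} = \frac{4 + S}{21 + 37} = \frac{4 + S}{58} = \left(4 + S\right) \frac{1}{58} = \frac{2}{29} + \frac{S}{58}$)
$V{\left(-95 \right)} y{\left(3,u \right)} = \left(\frac{2}{29} + \frac{1}{58} \left(-95\right)\right) 16 = \left(\frac{2}{29} - \frac{95}{58}\right) 16 = \left(- \frac{91}{58}\right) 16 = - \frac{728}{29}$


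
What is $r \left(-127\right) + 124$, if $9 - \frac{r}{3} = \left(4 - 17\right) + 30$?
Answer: $3172$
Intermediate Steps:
$r = -24$ ($r = 27 - 3 \left(\left(4 - 17\right) + 30\right) = 27 - 3 \left(-13 + 30\right) = 27 - 51 = -24$)
$r \left(-127\right) + 124 = \left(-24\right) \left(-127\right) + 124 = 3048 + 124 = 3172$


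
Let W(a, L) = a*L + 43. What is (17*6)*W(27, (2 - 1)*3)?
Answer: 12648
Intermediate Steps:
W(a, L) = 43 + L*a (W(a, L) = L*a + 43 = 43 + L*a)
(17*6)*W(27, (2 - 1)*3) = (17*6)*(43 + ((2 - 1)*3)*27) = 102*(43 + (1*3)*27) = 102*(43 + 3*27) = 102*(43 + 81) = 102*124 = 12648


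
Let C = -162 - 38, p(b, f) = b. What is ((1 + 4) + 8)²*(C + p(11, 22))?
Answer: -31941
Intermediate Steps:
C = -200
((1 + 4) + 8)²*(C + p(11, 22)) = ((1 + 4) + 8)²*(-200 + 11) = (5 + 8)²*(-189) = 13²*(-189) = 169*(-189) = -31941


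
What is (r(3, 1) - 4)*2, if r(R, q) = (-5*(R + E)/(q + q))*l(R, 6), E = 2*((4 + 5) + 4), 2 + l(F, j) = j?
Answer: -588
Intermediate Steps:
l(F, j) = -2 + j
E = 26 (E = 2*(9 + 4) = 2*13 = 26)
r(R, q) = -10*(26 + R)/q (r(R, q) = (-5*(R + 26)/(q + q))*(-2 + 6) = -5*(26 + R)/(2*q)*4 = -10*(26 + R)/q)
(r(3, 1) - 4)*2 = (10*(-26 - 1*3)/1 - 4)*2 = (10*1*(-26 - 3) - 4)*2 = (10*1*(-29) - 4)*2 = (-290 - 4)*2 = -294*2 = -588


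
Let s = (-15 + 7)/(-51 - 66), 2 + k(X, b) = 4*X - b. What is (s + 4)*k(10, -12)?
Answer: 23800/117 ≈ 203.42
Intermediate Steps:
k(X, b) = -2 - b + 4*X (k(X, b) = -2 + (4*X - b) = -2 + (-b + 4*X) = -2 - b + 4*X)
s = 8/117 (s = -8/(-117) = -8*(-1/117) = 8/117 ≈ 0.068376)
(s + 4)*k(10, -12) = (8/117 + 4)*(-2 - 1*(-12) + 4*10) = 476*(-2 + 12 + 40)/117 = (476/117)*50 = 23800/117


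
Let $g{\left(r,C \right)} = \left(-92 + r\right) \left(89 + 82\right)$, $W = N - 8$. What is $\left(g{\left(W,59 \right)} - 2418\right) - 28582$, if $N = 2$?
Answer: $-47758$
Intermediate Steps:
$W = -6$ ($W = 2 - 8 = -6$)
$g{\left(r,C \right)} = -15732 + 171 r$ ($g{\left(r,C \right)} = \left(-92 + r\right) 171 = -15732 + 171 r$)
$\left(g{\left(W,59 \right)} - 2418\right) - 28582 = \left(\left(-15732 + 171 \left(-6\right)\right) - 2418\right) - 28582 = \left(\left(-15732 - 1026\right) - 2418\right) - 28582 = \left(-16758 - 2418\right) - 28582 = -19176 - 28582 = -47758$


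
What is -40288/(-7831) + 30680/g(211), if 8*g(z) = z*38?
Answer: 1122534912/31394479 ≈ 35.756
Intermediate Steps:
g(z) = 19*z/4 (g(z) = (z*38)/8 = (38*z)/8 = 19*z/4)
-40288/(-7831) + 30680/g(211) = -40288/(-7831) + 30680/(((19/4)*211)) = -40288*(-1/7831) + 30680/(4009/4) = 40288/7831 + 30680*(4/4009) = 40288/7831 + 122720/4009 = 1122534912/31394479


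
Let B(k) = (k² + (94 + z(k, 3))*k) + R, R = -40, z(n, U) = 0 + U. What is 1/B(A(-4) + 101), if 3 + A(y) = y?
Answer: 1/17914 ≈ 5.5822e-5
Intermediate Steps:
z(n, U) = U
A(y) = -3 + y
B(k) = -40 + k² + 97*k (B(k) = (k² + (94 + 3)*k) - 40 = (k² + 97*k) - 40 = -40 + k² + 97*k)
1/B(A(-4) + 101) = 1/(-40 + ((-3 - 4) + 101)² + 97*((-3 - 4) + 101)) = 1/(-40 + (-7 + 101)² + 97*(-7 + 101)) = 1/(-40 + 94² + 97*94) = 1/(-40 + 8836 + 9118) = 1/17914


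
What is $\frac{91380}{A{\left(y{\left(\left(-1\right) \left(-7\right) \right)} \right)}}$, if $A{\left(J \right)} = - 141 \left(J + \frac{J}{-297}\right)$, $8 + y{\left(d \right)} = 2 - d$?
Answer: $\frac{2261655}{45214} \approx 50.021$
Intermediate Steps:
$y{\left(d \right)} = -6 - d$ ($y{\left(d \right)} = -8 - \left(-2 + d\right) = -6 - d$)
$A{\left(J \right)} = - \frac{13912 J}{99}$ ($A{\left(J \right)} = - 141 \left(J + J \left(- \frac{1}{297}\right)\right) = - 141 \left(J - \frac{J}{297}\right) = - 141 \frac{296 J}{297} = - \frac{13912 J}{99}$)
$\frac{91380}{A{\left(y{\left(\left(-1\right) \left(-7\right) \right)} \right)}} = \frac{91380}{\left(- \frac{13912}{99}\right) \left(-6 - \left(-1\right) \left(-7\right)\right)} = \frac{91380}{\left(- \frac{13912}{99}\right) \left(-6 - 7\right)} = \frac{91380}{\left(- \frac{13912}{99}\right) \left(-13\right)} = \frac{91380}{\frac{180856}{99}} = 91380 \cdot \frac{99}{180856} = \frac{2261655}{45214}$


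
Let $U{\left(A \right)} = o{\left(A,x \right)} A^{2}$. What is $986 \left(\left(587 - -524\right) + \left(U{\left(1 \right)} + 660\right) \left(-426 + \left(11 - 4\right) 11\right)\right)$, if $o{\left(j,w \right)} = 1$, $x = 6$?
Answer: $-226363908$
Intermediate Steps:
$U{\left(A \right)} = A^{2}$ ($U{\left(A \right)} = 1 A^{2} = A^{2}$)
$986 \left(\left(587 - -524\right) + \left(U{\left(1 \right)} + 660\right) \left(-426 + \left(11 - 4\right) 11\right)\right) = 986 \left(\left(587 - -524\right) + \left(1^{2} + 660\right) \left(-426 + \left(11 - 4\right) 11\right)\right) = 986 \left(\left(587 + 524\right) + \left(1 + 660\right) \left(-426 + \left(11 + \left(-5 + 1\right)\right) 11\right)\right) = 986 \left(1111 + 661 \left(-426 + \left(11 - 4\right) 11\right)\right) = 986 \left(1111 + 661 \left(-426 + 7 \cdot 11\right)\right) = 986 \left(1111 + 661 \left(-426 + 77\right)\right) = 986 \left(1111 + 661 \left(-349\right)\right) = 986 \left(1111 - 230689\right) = 986 \left(-229578\right) = -226363908$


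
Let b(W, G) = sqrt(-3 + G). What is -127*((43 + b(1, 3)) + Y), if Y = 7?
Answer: -6350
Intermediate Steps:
-127*((43 + b(1, 3)) + Y) = -127*((43 + sqrt(-3 + 3)) + 7) = -127*((43 + sqrt(0)) + 7) = -127*((43 + 0) + 7) = -127*(43 + 7) = -127*50 = -6350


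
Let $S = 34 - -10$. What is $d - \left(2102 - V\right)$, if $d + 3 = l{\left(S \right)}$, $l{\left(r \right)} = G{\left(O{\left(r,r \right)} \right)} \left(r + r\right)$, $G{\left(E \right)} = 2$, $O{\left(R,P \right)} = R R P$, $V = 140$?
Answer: $-1789$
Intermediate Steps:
$O{\left(R,P \right)} = P R^{2}$ ($O{\left(R,P \right)} = R^{2} P = P R^{2}$)
$S = 44$ ($S = 34 + 10 = 44$)
$l{\left(r \right)} = 4 r$ ($l{\left(r \right)} = 2 \left(r + r\right) = 2 \cdot 2 r = 4 r$)
$d = 173$ ($d = -3 + 4 \cdot 44 = -3 + 176 = 173$)
$d - \left(2102 - V\right) = 173 - \left(2102 - 140\right) = 173 - 1962 = -1789$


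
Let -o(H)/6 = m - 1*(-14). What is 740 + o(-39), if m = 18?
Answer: 548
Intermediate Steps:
o(H) = -192 (o(H) = -6*(18 - 1*(-14)) = -6*(18 + 14) = -6*32 = -192)
740 + o(-39) = 740 - 192 = 548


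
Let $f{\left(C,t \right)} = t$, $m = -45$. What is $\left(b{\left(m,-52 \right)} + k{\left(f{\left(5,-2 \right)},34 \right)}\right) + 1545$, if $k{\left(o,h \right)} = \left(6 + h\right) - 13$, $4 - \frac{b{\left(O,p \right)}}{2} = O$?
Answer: $1670$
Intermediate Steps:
$b{\left(O,p \right)} = 8 - 2 O$
$k{\left(o,h \right)} = -7 + h$
$\left(b{\left(m,-52 \right)} + k{\left(f{\left(5,-2 \right)},34 \right)}\right) + 1545 = \left(\left(8 - -90\right) + \left(-7 + 34\right)\right) + 1545 = \left(\left(8 + 90\right) + 27\right) + 1545 = \left(98 + 27\right) + 1545 = 125 + 1545 = 1670$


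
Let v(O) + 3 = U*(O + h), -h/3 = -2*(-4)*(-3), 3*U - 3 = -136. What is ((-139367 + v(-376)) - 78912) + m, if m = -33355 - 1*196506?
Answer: -1303997/3 ≈ -4.3467e+5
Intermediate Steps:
U = -133/3 (U = 1 + (⅓)*(-136) = 1 - 136/3 = -133/3 ≈ -44.333)
h = 72 (h = -3*(-2*(-4))*(-3) = -24*(-3) = -3*(-24) = 72)
m = -229861 (m = -33355 - 196506 = -229861)
v(O) = -3195 - 133*O/3 (v(O) = -3 - 133*(O + 72)/3 = -3 - 133*(72 + O)/3 = -3 + (-3192 - 133*O/3) = -3195 - 133*O/3)
((-139367 + v(-376)) - 78912) + m = ((-139367 + (-3195 - 133/3*(-376))) - 78912) - 229861 = ((-139367 + (-3195 + 50008/3)) - 78912) - 229861 = ((-139367 + 40423/3) - 78912) - 229861 = (-377678/3 - 78912) - 229861 = -614414/3 - 229861 = -1303997/3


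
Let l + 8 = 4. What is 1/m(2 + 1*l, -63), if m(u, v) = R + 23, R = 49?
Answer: 1/72 ≈ 0.013889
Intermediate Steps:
l = -4 (l = -8 + 4 = -4)
m(u, v) = 72 (m(u, v) = 49 + 23 = 72)
1/m(2 + 1*l, -63) = 1/72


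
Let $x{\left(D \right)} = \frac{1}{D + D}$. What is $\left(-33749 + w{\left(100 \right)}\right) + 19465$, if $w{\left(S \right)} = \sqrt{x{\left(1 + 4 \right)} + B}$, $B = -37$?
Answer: $-14284 + \frac{3 i \sqrt{410}}{10} \approx -14284.0 + 6.0745 i$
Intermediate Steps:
$x{\left(D \right)} = \frac{1}{2 D}$
$w{\left(S \right)} = \frac{3 i \sqrt{410}}{10}$ ($w{\left(S \right)} = \sqrt{\frac{1}{2 \left(1 + 4\right)} - 37} = \sqrt{\frac{1}{2 \cdot 5} - 37} = \sqrt{\frac{1}{2} \cdot \frac{1}{5} - 37} = \sqrt{\frac{1}{10} - 37} = \sqrt{- \frac{369}{10}} = \frac{3 i \sqrt{410}}{10}$)
$\left(-33749 + w{\left(100 \right)}\right) + 19465 = \left(-33749 + \frac{3 i \sqrt{410}}{10}\right) + 19465 = -14284 + \frac{3 i \sqrt{410}}{10}$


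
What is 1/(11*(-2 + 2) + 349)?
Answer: 1/349 ≈ 0.0028653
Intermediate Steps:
1/(11*(-2 + 2) + 349) = 1/(11*0 + 349) = 1/(0 + 349) = 1/349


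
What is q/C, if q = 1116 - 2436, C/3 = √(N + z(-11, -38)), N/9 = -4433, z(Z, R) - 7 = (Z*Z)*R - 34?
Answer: 220*I*√44522/22261 ≈ 2.0853*I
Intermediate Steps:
z(Z, R) = -27 + R*Z² (z(Z, R) = 7 + ((Z*Z)*R - 34) = 7 + (Z²*R - 34) = 7 + (R*Z² - 34) = 7 + (-34 + R*Z²) = -27 + R*Z²)
N = -39897 (N = 9*(-4433) = -39897)
C = 3*I*√44522 (C = 3*√(-39897 + (-27 - 38*(-11)²)) = 3*√(-39897 + (-27 - 38*121)) = 3*√(-39897 + (-27 - 4598)) = 3*√(-39897 - 4625) = 3*√(-44522) = 3*(I*√44522) = 3*I*√44522 ≈ 633.01*I)
q = -1320
q/C = -1320*(-I*√44522/133566) = -(-220)*I*√44522/22261 = 220*I*√44522/22261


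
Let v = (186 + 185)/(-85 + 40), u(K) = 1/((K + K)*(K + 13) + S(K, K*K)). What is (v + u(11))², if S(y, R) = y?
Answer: 39969605776/588305025 ≈ 67.940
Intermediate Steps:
u(K) = 1/(K + 2*K*(13 + K)) (u(K) = 1/((K + K)*(K + 13) + K) = 1/((2*K)*(13 + K) + K) = 1/(2*K*(13 + K) + K) = 1/(K + 2*K*(13 + K)))
v = -371/45 (v = 371/(-45) = 371*(-1/45) = -371/45 ≈ -8.2444)
(v + u(11))² = (-371/45 + 1/(11*(27 + 2*11)))² = (-371/45 + 1/(11*(27 + 22)))² = (-371/45 + (1/11)/49)² = (-371/45 + (1/11)*(1/49))² = (-371/45 + 1/539)² = (-199924/24255)² = 39969605776/588305025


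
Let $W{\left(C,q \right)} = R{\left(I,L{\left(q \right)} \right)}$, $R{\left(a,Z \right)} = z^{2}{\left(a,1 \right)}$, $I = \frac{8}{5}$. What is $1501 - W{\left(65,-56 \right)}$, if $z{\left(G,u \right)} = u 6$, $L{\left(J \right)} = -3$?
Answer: $1465$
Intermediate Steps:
$z{\left(G,u \right)} = 6 u$
$I = \frac{8}{5}$ ($I = 8 \cdot \frac{1}{5} = \frac{8}{5} \approx 1.6$)
$R{\left(a,Z \right)} = 36$ ($R{\left(a,Z \right)} = \left(6 \cdot 1\right)^{2} = 6^{2} = 36$)
$W{\left(C,q \right)} = 36$
$1501 - W{\left(65,-56 \right)} = 1501 - 36 = 1465$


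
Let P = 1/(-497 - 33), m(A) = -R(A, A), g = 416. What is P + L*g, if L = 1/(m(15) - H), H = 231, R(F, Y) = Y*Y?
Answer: -27617/30210 ≈ -0.91417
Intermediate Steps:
R(F, Y) = Y²
m(A) = -A²
P = -1/530 (P = 1/(-530) = -1/530 ≈ -0.0018868)
L = -1/456 (L = 1/(-1*15² - 1*231) = 1/(-1*225 - 231) = 1/(-225 - 231) = 1/(-456) = -1/456 ≈ -0.0021930)
P + L*g = -1/530 - 1/456*416 = -1/530 - 52/57 = -27617/30210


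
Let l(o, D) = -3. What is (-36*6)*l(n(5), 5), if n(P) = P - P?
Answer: 648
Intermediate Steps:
n(P) = 0
(-36*6)*l(n(5), 5) = -36*6*(-3) = -216*(-3) = 648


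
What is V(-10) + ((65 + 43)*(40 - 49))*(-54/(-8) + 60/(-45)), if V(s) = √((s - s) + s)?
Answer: -5265 + I*√10 ≈ -5265.0 + 3.1623*I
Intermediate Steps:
V(s) = √s (V(s) = √(0 + s) = √s)
V(-10) + ((65 + 43)*(40 - 49))*(-54/(-8) + 60/(-45)) = √(-10) + ((65 + 43)*(40 - 49))*(-54/(-8) + 60/(-45)) = I*√10 + (108*(-9))*(-54*(-⅛) + 60*(-1/45)) = I*√10 - 972*(27/4 - 4/3) = I*√10 - 972*65/12 = I*√10 - 5265 = -5265 + I*√10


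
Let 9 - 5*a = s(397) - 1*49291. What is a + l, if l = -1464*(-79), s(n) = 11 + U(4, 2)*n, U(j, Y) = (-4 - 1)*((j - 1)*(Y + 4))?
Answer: 663299/5 ≈ 1.3266e+5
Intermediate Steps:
U(j, Y) = -5*(-1 + j)*(4 + Y)
s(n) = 11 - 90*n (s(n) = 11 + (20 - 20*4 + 5*2 - 5*2*4)*n = 11 + (20 - 80 + 10 - 40)*n = 11 - 90*n)
l = 115656
a = 85019/5 (a = 9/5 - ((11 - 90*397) - 1*49291)/5 = 9/5 - ((11 - 35730) - 49291)/5 = 9/5 - (-35719 - 49291)/5 = 9/5 - 1/5*(-85010) = 9/5 + 17002 = 85019/5 ≈ 17004.)
a + l = 85019/5 + 115656 = 663299/5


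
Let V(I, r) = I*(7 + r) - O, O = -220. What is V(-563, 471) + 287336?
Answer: 18442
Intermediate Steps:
V(I, r) = 220 + I*(7 + r) (V(I, r) = I*(7 + r) - 1*(-220) = I*(7 + r) + 220 = 220 + I*(7 + r))
V(-563, 471) + 287336 = (220 + 7*(-563) - 563*471) + 287336 = (220 - 3941 - 265173) + 287336 = -268894 + 287336 = 18442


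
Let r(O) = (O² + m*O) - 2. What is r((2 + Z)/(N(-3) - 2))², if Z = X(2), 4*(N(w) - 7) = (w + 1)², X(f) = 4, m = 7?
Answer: 36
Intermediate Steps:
N(w) = 7 + (1 + w)²/4 (N(w) = 7 + (w + 1)²/4 = 7 + (1 + w)²/4)
Z = 4
r(O) = -2 + O² + 7*O (r(O) = (O² + 7*O) - 2 = -2 + O² + 7*O)
r((2 + Z)/(N(-3) - 2))² = (-2 + ((2 + 4)/((7 + (1 - 3)²/4) - 2))² + 7*((2 + 4)/((7 + (1 - 3)²/4) - 2)))² = (-2 + (6/((7 + (¼)*(-2)²) - 2))² + 7*(6/((7 + (¼)*(-2)²) - 2)))² = (-2 + (6/((7 + (¼)*4) - 2))² + 7*(6/((7 + (¼)*4) - 2)))² = (-2 + (6/((7 + 1) - 2))² + 7*(6/((7 + 1) - 2)))² = (-2 + (6/(8 - 2))² + 7*(6/(8 - 2)))² = (-2 + (6/6)² + 7*(6/6))² = (-2 + (6*(⅙))² + 7*(6*(⅙)))² = (-2 + 1² + 7*1)² = (-2 + 1 + 7)² = 6² = 36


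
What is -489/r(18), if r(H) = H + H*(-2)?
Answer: 163/6 ≈ 27.167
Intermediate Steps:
r(H) = -H (r(H) = H - 2*H = -H)
-489/r(18) = -489/((-1*18)) = -489/(-18) = -489*(-1/18) = 163/6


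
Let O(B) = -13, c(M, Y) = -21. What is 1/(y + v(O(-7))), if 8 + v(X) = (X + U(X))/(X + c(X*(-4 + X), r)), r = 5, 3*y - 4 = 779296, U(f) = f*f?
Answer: 51/13247458 ≈ 3.8498e-6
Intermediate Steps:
U(f) = f²
y = 779300/3 (y = 4/3 + (⅓)*779296 = 4/3 + 779296/3 = 779300/3 ≈ 2.5977e+5)
v(X) = -8 + (X + X²)/(-21 + X) (v(X) = -8 + (X + X²)/(X - 21) = -8 + (X + X²)/(-21 + X))
1/(y + v(O(-7))) = 1/(779300/3 + (168 + (-13)² - 7*(-13))/(-21 - 13)) = 1/(779300/3 + (168 + 169 + 91)/(-34)) = 1/(779300/3 - 1/34*428) = 1/(779300/3 - 214/17) = 1/(13247458/51) = 51/13247458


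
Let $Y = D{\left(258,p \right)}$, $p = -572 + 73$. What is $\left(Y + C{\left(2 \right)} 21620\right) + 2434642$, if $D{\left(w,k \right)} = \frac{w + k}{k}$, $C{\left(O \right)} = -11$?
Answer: $\frac{1096214419}{499} \approx 2.1968 \cdot 10^{6}$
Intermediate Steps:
$p = -499$
$D{\left(w,k \right)} = \frac{k + w}{k}$
$Y = \frac{241}{499}$ ($Y = \frac{-499 + 258}{-499} = \left(- \frac{1}{499}\right) \left(-241\right) = \frac{241}{499} \approx 0.48297$)
$\left(Y + C{\left(2 \right)} 21620\right) + 2434642 = \left(\frac{241}{499} - 237820\right) + 2434642 = - \frac{118671939}{499} + 2434642 = \frac{1096214419}{499}$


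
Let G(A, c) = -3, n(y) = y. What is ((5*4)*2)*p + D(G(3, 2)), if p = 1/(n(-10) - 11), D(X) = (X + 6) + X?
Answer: -40/21 ≈ -1.9048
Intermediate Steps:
D(X) = 6 + 2*X (D(X) = (6 + X) + X = 6 + 2*X)
p = -1/21 (p = 1/(-10 - 11) = 1/(-21) = -1/21 ≈ -0.047619)
((5*4)*2)*p + D(G(3, 2)) = ((5*4)*2)*(-1/21) + (6 + 2*(-3)) = (20*2)*(-1/21) + (6 - 6) = 40*(-1/21) + 0 = -40/21 + 0 = -40/21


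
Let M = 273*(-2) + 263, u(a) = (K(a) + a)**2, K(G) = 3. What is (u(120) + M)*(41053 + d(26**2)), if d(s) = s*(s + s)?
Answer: 14178004230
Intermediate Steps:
u(a) = (3 + a)**2
d(s) = 2*s**2 (d(s) = s*(2*s) = 2*s**2)
M = -283 (M = -546 + 263 = -283)
(u(120) + M)*(41053 + d(26**2)) = ((3 + 120)**2 - 283)*(41053 + 2*(26**2)**2) = (123**2 - 283)*(41053 + 2*676**2) = (15129 - 283)*(41053 + 2*456976) = 14846*(41053 + 913952) = 14846*955005 = 14178004230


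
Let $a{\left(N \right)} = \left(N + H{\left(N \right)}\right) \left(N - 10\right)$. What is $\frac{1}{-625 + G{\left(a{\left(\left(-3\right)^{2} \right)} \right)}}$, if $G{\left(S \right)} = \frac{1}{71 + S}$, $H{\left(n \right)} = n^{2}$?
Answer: $- \frac{19}{11876} \approx -0.0015999$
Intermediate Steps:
$a{\left(N \right)} = \left(-10 + N\right) \left(N + N^{2}\right)$ ($a{\left(N \right)} = \left(N + N^{2}\right) \left(N - 10\right) = \left(N + N^{2}\right) \left(-10 + N\right) = \left(-10 + N\right) \left(N + N^{2}\right)$)
$\frac{1}{-625 + G{\left(a{\left(\left(-3\right)^{2} \right)} \right)}} = \frac{1}{-625 + \frac{1}{71 + \left(-3\right)^{2} \left(-10 + \left(\left(-3\right)^{2}\right)^{2} - 9 \left(-3\right)^{2}\right)}} = \frac{1}{-625 + \frac{1}{71 + 9 \left(-10 + 9^{2} - 81\right)}} = \frac{1}{-625 + \frac{1}{71 + 9 \left(-10 + 81 - 81\right)}} = \frac{1}{-625 + \frac{1}{71 + 9 \left(-10\right)}} = \frac{1}{-625 + \frac{1}{71 - 90}} = \frac{1}{-625 + \frac{1}{-19}} = \frac{1}{-625 - \frac{1}{19}} = \frac{1}{- \frac{11876}{19}} = - \frac{19}{11876}$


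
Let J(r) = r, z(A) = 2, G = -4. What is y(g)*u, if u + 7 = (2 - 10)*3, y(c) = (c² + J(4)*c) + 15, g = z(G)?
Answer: -837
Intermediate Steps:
g = 2
y(c) = 15 + c² + 4*c (y(c) = (c² + 4*c) + 15 = 15 + c² + 4*c)
u = -31 (u = -7 + (2 - 10)*3 = -7 - 8*3 = -7 - 24 = -31)
y(g)*u = (15 + 2² + 4*2)*(-31) = (15 + 4 + 8)*(-31) = 27*(-31) = -837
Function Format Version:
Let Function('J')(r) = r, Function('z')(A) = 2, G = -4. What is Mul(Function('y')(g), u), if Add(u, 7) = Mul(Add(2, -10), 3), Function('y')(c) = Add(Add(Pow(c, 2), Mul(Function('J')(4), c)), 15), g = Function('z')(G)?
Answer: -837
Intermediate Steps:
g = 2
Function('y')(c) = Add(15, Pow(c, 2), Mul(4, c)) (Function('y')(c) = Add(Add(Pow(c, 2), Mul(4, c)), 15) = Add(15, Pow(c, 2), Mul(4, c)))
u = -31 (u = Add(-7, Mul(Add(2, -10), 3)) = Add(-7, Mul(-8, 3)) = Add(-7, -24) = -31)
Mul(Function('y')(g), u) = Mul(Add(15, Pow(2, 2), Mul(4, 2)), -31) = Mul(Add(15, 4, 8), -31) = Mul(27, -31) = -837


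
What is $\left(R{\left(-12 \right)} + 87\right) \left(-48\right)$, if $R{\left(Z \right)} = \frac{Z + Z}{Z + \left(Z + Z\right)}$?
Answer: $-4208$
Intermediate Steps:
$R{\left(Z \right)} = \frac{2}{3}$ ($R{\left(Z \right)} = \frac{2 Z}{Z + 2 Z} = \frac{2 Z}{3 Z} = 2 Z \frac{1}{3 Z} = \frac{2}{3}$)
$\left(R{\left(-12 \right)} + 87\right) \left(-48\right) = \left(\frac{2}{3} + 87\right) \left(-48\right) = \frac{263}{3} \left(-48\right) = -4208$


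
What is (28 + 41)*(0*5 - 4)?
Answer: -276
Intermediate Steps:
(28 + 41)*(0*5 - 4) = 69*(0 - 4) = 69*(-4) = -276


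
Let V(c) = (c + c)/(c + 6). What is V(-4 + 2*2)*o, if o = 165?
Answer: 0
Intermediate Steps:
V(c) = 2*c/(6 + c) (V(c) = (2*c)/(6 + c) = 2*c/(6 + c))
V(-4 + 2*2)*o = (2*(-4 + 2*2)/(6 + (-4 + 2*2)))*165 = (2*(-4 + 4)/(6 + (-4 + 4)))*165 = (2*0/(6 + 0))*165 = (2*0/6)*165 = (2*0*(⅙))*165 = 0*165 = 0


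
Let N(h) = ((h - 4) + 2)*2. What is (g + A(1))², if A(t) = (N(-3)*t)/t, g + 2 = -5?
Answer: 289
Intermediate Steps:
N(h) = -4 + 2*h (N(h) = ((-4 + h) + 2)*2 = (-2 + h)*2 = -4 + 2*h)
g = -7 (g = -2 - 5 = -7)
A(t) = -10 (A(t) = ((-4 + 2*(-3))*t)/t = ((-4 - 6)*t)/t = (-10*t)/t = -10)
(g + A(1))² = (-7 - 10)² = (-17)² = 289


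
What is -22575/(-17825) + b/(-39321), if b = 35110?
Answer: 10473433/28035873 ≈ 0.37357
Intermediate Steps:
-22575/(-17825) + b/(-39321) = -22575/(-17825) + 35110/(-39321) = -22575*(-1/17825) + 35110*(-1/39321) = 903/713 - 35110/39321 = 10473433/28035873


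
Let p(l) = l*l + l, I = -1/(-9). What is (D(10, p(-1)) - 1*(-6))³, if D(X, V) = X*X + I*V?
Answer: 1191016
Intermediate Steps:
I = ⅑ (I = -1*(-⅑) = ⅑ ≈ 0.11111)
p(l) = l + l² (p(l) = l² + l = l + l²)
D(X, V) = X² + V/9 (D(X, V) = X*X + V/9 = X² + V/9)
(D(10, p(-1)) - 1*(-6))³ = ((10² + (-(1 - 1))/9) - 1*(-6))³ = ((100 + (-1*0)/9) + 6)³ = ((100 + (⅑)*0) + 6)³ = ((100 + 0) + 6)³ = (100 + 6)³ = 106³ = 1191016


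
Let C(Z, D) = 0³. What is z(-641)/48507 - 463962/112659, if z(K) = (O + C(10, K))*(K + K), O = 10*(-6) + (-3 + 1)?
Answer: -4516938926/1821583371 ≈ -2.4797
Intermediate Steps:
C(Z, D) = 0
O = -62 (O = -60 - 2 = -62)
z(K) = -124*K (z(K) = (-62 + 0)*(K + K) = -124*K)
z(-641)/48507 - 463962/112659 = -124*(-641)/48507 - 463962/112659 = 79484*(1/48507) - 463962*1/112659 = 79484/48507 - 154654/37553 = -4516938926/1821583371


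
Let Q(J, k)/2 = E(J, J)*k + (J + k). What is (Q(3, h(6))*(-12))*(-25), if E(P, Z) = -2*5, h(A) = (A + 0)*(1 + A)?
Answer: -225000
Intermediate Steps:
h(A) = A*(1 + A)
E(P, Z) = -10
Q(J, k) = -18*k + 2*J (Q(J, k) = 2*(-10*k + (J + k)) = 2*(J - 9*k) = -18*k + 2*J)
(Q(3, h(6))*(-12))*(-25) = ((-108*(1 + 6) + 2*3)*(-12))*(-25) = ((-108*7 + 6)*(-12))*(-25) = ((-18*42 + 6)*(-12))*(-25) = ((-756 + 6)*(-12))*(-25) = -750*(-12)*(-25) = 9000*(-25) = -225000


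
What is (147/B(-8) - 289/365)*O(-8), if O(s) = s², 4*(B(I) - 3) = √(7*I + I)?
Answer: 10061312/4745 - 18816*I/13 ≈ 2120.4 - 1447.4*I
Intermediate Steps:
B(I) = 3 + √2*√I/2 (B(I) = 3 + √(7*I + I)/4 = 3 + √(8*I)/4 = 3 + (2*√2*√I)/4 = 3 + √2*√I/2)
(147/B(-8) - 289/365)*O(-8) = (147/(3 + √2*√(-8)/2) - 289/365)*(-8)² = (147/(3 + √2*(2*I*√2)/2) - 289*1/365)*64 = (147/(3 + 2*I) - 289/365)*64 = (147*((3 - 2*I)/13) - 289/365)*64 = (147*(3 - 2*I)/13 - 289/365)*64 = (-289/365 + 147*(3 - 2*I)/13)*64 = -18496/365 + 9408*(3 - 2*I)/13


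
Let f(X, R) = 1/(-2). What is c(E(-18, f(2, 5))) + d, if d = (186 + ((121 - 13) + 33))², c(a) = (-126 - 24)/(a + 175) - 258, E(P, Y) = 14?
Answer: 6720223/63 ≈ 1.0667e+5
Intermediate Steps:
f(X, R) = -½
c(a) = -258 - 150/(175 + a) (c(a) = -150/(175 + a) - 258 = -258 - 150/(175 + a))
d = 106929 (d = (186 + (108 + 33))² = (186 + 141)² = 327² = 106929)
c(E(-18, f(2, 5))) + d = 6*(-7550 - 43*14)/(175 + 14) + 106929 = 6*(-7550 - 602)/189 + 106929 = 6*(1/189)*(-8152) + 106929 = -16304/63 + 106929 = 6720223/63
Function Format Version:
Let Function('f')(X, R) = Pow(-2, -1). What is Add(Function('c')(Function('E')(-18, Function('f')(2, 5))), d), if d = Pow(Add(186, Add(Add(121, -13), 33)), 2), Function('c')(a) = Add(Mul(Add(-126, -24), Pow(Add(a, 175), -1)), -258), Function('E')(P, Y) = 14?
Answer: Rational(6720223, 63) ≈ 1.0667e+5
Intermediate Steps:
Function('f')(X, R) = Rational(-1, 2)
Function('c')(a) = Add(-258, Mul(-150, Pow(Add(175, a), -1))) (Function('c')(a) = Add(Mul(-150, Pow(Add(175, a), -1)), -258) = Add(-258, Mul(-150, Pow(Add(175, a), -1))))
d = 106929 (d = Pow(Add(186, Add(108, 33)), 2) = Pow(Add(186, 141), 2) = Pow(327, 2) = 106929)
Add(Function('c')(Function('E')(-18, Function('f')(2, 5))), d) = Add(Mul(6, Pow(Add(175, 14), -1), Add(-7550, Mul(-43, 14))), 106929) = Add(Mul(6, Pow(189, -1), Add(-7550, -602)), 106929) = Add(Mul(6, Rational(1, 189), -8152), 106929) = Add(Rational(-16304, 63), 106929) = Rational(6720223, 63)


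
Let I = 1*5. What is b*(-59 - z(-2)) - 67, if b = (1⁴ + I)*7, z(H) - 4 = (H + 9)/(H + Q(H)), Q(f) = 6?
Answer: -5573/2 ≈ -2786.5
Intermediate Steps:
I = 5
z(H) = 4 + (9 + H)/(6 + H) (z(H) = 4 + (H + 9)/(H + 6) = 4 + (9 + H)/(6 + H))
b = 42 (b = (1⁴ + 5)*7 = (1 + 5)*7 = 6*7 = 42)
b*(-59 - z(-2)) - 67 = 42*(-59 - (33 + 5*(-2))/(6 - 2)) - 67 = 42*(-59 - (33 - 10)/4) - 67 = 42*(-59 - 23/4) - 67 = 42*(-259/4) - 67 = -5439/2 - 67 = -5573/2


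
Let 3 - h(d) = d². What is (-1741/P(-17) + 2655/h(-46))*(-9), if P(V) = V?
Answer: -32702382/35921 ≈ -910.40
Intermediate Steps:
h(d) = 3 - d²
(-1741/P(-17) + 2655/h(-46))*(-9) = (-1741/(-17) + 2655/(3 - 1*(-46)²))*(-9) = (-1741*(-1/17) + 2655/(3 - 1*2116))*(-9) = (1741/17 + 2655/(3 - 2116))*(-9) = (1741/17 + 2655/(-2113))*(-9) = (1741/17 + 2655*(-1/2113))*(-9) = (1741/17 - 2655/2113)*(-9) = (3633598/35921)*(-9) = -32702382/35921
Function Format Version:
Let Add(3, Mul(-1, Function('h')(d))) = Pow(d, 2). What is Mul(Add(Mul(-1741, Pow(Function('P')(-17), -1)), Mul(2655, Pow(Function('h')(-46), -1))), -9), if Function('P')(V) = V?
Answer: Rational(-32702382, 35921) ≈ -910.40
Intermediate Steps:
Function('h')(d) = Add(3, Mul(-1, Pow(d, 2)))
Mul(Add(Mul(-1741, Pow(Function('P')(-17), -1)), Mul(2655, Pow(Function('h')(-46), -1))), -9) = Mul(Add(Mul(-1741, Pow(-17, -1)), Mul(2655, Pow(Add(3, Mul(-1, Pow(-46, 2))), -1))), -9) = Mul(Add(Mul(-1741, Rational(-1, 17)), Mul(2655, Pow(Add(3, Mul(-1, 2116)), -1))), -9) = Mul(Add(Rational(1741, 17), Mul(2655, Pow(Add(3, -2116), -1))), -9) = Mul(Add(Rational(1741, 17), Mul(2655, Pow(-2113, -1))), -9) = Mul(Add(Rational(1741, 17), Mul(2655, Rational(-1, 2113))), -9) = Mul(Add(Rational(1741, 17), Rational(-2655, 2113)), -9) = Mul(Rational(3633598, 35921), -9) = Rational(-32702382, 35921)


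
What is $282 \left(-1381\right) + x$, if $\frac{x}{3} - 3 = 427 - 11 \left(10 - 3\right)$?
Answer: $-388383$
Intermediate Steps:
$x = 1059$ ($x = 9 + 3 \left(427 - 11 \left(10 - 3\right)\right) = 9 + 3 \left(427 - 77\right) = 9 + 3 \cdot 350 = 9 + 1050 = 1059$)
$282 \left(-1381\right) + x = 282 \left(-1381\right) + 1059 = -389442 + 1059 = -388383$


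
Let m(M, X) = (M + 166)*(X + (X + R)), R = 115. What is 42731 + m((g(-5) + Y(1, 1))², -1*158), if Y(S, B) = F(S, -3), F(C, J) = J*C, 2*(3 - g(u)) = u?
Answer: 32435/4 ≈ 8108.8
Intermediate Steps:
g(u) = 3 - u/2
F(C, J) = C*J
Y(S, B) = -3*S (Y(S, B) = S*(-3) = -3*S)
m(M, X) = (115 + 2*X)*(166 + M) (m(M, X) = (M + 166)*(X + (X + 115)) = (166 + M)*(X + (115 + X)) = (166 + M)*(115 + 2*X) = (115 + 2*X)*(166 + M))
42731 + m((g(-5) + Y(1, 1))², -1*158) = 42731 + (19090 + 115*((3 - ½*(-5)) - 3*1)² + 332*(-1*158) + 2*((3 - ½*(-5)) - 3*1)²*(-1*158)) = 42731 + (19090 + 115*((3 + 5/2) - 3)² + 332*(-158) + 2*((3 + 5/2) - 3)²*(-158)) = 42731 + (19090 + 115*(11/2 - 3)² - 52456 + 2*(11/2 - 3)²*(-158)) = 42731 + (19090 + 115*(5/2)² - 52456 + 2*(5/2)²*(-158)) = 42731 + (19090 + 115*(25/4) - 52456 + 2*(25/4)*(-158)) = 42731 + (19090 + 2875/4 - 52456 - 1975) = 42731 - 138489/4 = 32435/4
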